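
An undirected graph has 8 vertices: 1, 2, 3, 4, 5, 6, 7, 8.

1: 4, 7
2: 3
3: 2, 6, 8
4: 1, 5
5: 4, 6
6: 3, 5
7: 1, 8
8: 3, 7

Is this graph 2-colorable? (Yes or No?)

The cycle 1-7-8-3-6-5-4-1 has odd length 7, so it cannot be 2-colored; at least 3 colors are needed.
So 2 colors are not enough.

No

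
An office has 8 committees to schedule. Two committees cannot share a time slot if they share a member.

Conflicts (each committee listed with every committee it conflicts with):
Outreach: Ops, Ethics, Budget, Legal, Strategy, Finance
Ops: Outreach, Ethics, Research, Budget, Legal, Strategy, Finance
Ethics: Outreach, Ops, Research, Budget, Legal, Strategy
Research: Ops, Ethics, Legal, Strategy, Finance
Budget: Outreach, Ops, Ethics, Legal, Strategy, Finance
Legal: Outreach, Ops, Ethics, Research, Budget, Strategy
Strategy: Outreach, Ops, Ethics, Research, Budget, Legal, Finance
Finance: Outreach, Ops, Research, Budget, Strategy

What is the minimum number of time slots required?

Outreach, Ops, Ethics, Budget, Legal, Strategy all conflict with each other, so at least 6 time slots are needed.
6 time slots suffice: Outreach=6, Ops=2, Ethics=3, Research=4, Budget=4, Legal=5, Strategy=1, Finance=3. Each listed conflict is separated.

6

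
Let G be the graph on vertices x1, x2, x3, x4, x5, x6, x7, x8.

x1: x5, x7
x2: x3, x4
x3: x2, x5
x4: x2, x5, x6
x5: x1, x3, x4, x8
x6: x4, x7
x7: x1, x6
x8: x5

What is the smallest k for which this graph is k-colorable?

The cycle x6-x4-x5-x1-x7-x6 has odd length 5, so it cannot be 2-colored; at least 3 colors are needed.
3 colors suffice: color 1 → {x2, x5, x7}; color 2 → {x1, x3, x4, x8}; color 3 → {x6}. Each edge has distinct colors on its endpoints.

3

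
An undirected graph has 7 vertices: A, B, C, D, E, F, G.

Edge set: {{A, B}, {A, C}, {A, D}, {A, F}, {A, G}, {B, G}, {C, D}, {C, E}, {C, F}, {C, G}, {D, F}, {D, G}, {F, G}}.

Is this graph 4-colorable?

A, C, D, F, G form a clique, so at least 5 colors are needed.
So 4 colors are not enough.

No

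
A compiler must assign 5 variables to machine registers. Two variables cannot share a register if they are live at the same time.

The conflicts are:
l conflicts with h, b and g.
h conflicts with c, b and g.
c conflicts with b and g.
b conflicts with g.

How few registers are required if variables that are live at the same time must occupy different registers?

h, c, b, g pairwise conflict, so at least 4 registers are needed.
4 registers suffice: register 1 → {b}; register 2 → {h}; register 3 → {g}; register 4 → {l, c}. Each listed conflict is separated.

4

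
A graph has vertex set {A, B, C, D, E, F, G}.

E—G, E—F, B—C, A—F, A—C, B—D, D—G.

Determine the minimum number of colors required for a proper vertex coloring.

3

The cycle D-B-C-A-F-E-G-D has odd length 7, so it cannot be 2-colored; at least 3 colors are needed.
3 colors suffice: color red → {A, D, E}; color blue → {C, F, G}; color green → {B}. Every edge joins two different colors.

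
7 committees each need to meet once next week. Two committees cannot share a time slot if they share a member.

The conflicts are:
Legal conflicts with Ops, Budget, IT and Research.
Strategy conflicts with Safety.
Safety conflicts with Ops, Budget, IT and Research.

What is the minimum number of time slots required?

Legal and Ops conflict, so at least 2 time slots are needed.
2 time slots suffice: time slot 1 → {Legal, Safety}; time slot 2 → {Strategy, Ops, Budget, IT, Research}. Each listed conflict is separated.

2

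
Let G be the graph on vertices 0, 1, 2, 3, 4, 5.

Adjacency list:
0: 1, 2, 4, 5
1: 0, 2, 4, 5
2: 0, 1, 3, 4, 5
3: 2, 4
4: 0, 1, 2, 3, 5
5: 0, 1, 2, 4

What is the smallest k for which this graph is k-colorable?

5

0, 1, 2, 4, 5 are pairwise adjacent (a clique of size 5), so at least 5 colors are needed.
5 colors suffice: color red → {2}; color blue → {4}; color green → {0, 3}; color yellow → {5}; color purple → {1}. No two adjacent vertices share a color.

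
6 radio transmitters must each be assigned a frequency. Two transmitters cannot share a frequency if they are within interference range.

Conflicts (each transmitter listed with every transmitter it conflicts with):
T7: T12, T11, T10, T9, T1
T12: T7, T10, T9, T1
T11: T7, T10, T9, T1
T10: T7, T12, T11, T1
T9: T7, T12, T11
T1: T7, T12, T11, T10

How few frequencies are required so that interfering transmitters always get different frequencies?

4

T7, T11, T10, T1 are mutually in conflict, so at least 4 frequencies are needed.
4 frequencies suffice: T7=1, T12=2, T11=2, T10=4, T9=3, T1=3. No two conflicting transmitters share a frequency.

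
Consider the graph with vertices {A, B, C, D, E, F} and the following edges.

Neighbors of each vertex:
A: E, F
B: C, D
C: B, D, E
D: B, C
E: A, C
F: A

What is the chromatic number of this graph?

3

B, C, D form a triangle, so at least 3 colors are needed.
A valid assignment using 3 colors: A=1, B=2, C=1, D=3, E=2, F=2. Each edge has distinct colors on its endpoints.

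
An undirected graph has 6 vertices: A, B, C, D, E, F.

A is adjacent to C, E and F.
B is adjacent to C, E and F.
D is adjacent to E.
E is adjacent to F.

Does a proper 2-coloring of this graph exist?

B, E, F form a triangle, so at least 3 colors are needed.
So 2 colors are not enough.

No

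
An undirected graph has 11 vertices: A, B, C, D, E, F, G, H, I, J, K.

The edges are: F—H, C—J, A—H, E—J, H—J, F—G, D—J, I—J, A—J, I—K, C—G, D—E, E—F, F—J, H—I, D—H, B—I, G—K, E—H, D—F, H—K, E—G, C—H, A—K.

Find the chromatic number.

D, E, F, H, J are mutually adjacent (a clique of size 5), so at least 5 colors are needed.
5 colors suffice: A=3, B=1, C=3, D=5, E=4, F=3, G=1, H=1, I=3, J=2, K=2. No two adjacent vertices share a color.

5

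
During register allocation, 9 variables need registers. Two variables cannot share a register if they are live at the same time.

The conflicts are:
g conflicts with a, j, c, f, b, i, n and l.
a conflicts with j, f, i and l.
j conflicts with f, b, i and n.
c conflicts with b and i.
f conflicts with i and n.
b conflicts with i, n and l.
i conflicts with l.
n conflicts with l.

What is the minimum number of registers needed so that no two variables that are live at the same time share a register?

g, a, j, f, i pairwise conflict, so at least 5 registers are needed.
5 registers suffice: register 1 → {g}; register 2 → {i, n}; register 3 → {f, b}; register 4 → {j, c, l}; register 5 → {a}. No two conflicting variables share a register.

5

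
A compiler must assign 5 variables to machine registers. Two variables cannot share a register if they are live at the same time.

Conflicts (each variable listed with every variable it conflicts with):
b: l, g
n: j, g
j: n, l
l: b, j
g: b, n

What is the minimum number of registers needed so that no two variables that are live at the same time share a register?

3

The cycle j-l-b-g-n-j has odd length 5, so it cannot be 2-colored; at least 3 registers are needed.
3 registers suffice: register 1 → {b, j}; register 2 → {n, l}; register 3 → {g}. Every pair that conflicts lands in different registers.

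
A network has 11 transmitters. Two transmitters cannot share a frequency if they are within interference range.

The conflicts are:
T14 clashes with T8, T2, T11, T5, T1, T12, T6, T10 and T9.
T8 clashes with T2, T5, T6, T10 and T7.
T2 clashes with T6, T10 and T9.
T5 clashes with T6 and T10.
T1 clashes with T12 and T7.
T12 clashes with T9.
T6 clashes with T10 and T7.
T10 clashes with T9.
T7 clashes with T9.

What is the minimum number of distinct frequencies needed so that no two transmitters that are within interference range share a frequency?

T14, T8, T2, T6, T10 pairwise conflict, so at least 5 frequencies are needed.
A valid assignment using 5 frequencies: T14=1, T8=3, T2=5, T11=2, T5=5, T1=3, T12=2, T6=4, T10=2, T7=1, T9=3. No two conflicting transmitters share a frequency.

5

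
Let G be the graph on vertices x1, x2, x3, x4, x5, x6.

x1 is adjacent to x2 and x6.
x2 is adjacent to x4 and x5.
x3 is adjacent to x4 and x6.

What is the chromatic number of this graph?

3

The cycle x1-x2-x4-x3-x6-x1 has odd length 5, so it cannot be 2-colored; at least 3 colors are needed.
One proper 3-coloring: x1=2, x2=1, x3=3, x4=2, x5=2, x6=1. No two adjacent vertices share a color.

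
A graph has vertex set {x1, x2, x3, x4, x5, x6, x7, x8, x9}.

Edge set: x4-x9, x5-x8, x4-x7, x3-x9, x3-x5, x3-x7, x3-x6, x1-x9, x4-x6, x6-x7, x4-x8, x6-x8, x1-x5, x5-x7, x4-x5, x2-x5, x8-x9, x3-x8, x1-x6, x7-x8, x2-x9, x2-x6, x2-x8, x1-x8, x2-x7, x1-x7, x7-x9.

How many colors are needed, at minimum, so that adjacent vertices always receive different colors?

4

x3, x6, x7, x8 are pairwise adjacent (a clique of size 4), so at least 4 colors are needed.
4 colors suffice: color 1 → {x7}; color 2 → {x8}; color 3 → {x5, x6, x9}; color 4 → {x1, x2, x3, x4}. Each edge has distinct colors on its endpoints.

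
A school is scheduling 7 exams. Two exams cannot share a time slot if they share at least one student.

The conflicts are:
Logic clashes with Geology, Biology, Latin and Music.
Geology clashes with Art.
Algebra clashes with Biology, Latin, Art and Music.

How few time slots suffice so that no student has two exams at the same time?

The cycle Logic-Music-Algebra-Art-Geology-Logic has odd length 5, so it cannot be 2-colored; at least 3 time slots are needed.
3 time slots suffice: Logic=1, Geology=2, Algebra=1, Biology=2, Latin=2, Art=3, Music=2. Each listed conflict is separated.

3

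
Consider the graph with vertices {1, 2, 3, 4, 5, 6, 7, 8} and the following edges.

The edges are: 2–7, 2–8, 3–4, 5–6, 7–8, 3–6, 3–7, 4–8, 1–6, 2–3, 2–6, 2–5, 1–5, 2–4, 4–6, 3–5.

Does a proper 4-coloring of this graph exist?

Yes

The chromatic number is 4. 2, 3, 5, 6 are mutually adjacent (a clique of size 4), so at least 4 colors are needed.
4 colors suffice: color red → {1, 2}; color blue → {3, 8}; color green → {6, 7}; color yellow → {4, 5}.
That is already a proper 4-coloring.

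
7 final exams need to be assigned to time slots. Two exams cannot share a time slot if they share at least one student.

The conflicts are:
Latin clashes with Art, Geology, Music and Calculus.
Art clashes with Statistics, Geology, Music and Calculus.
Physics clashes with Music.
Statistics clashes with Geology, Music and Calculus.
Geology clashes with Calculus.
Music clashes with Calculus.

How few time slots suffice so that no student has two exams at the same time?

Latin, Art, Music, Calculus are mutually in conflict, so at least 4 time slots are needed.
4 time slots suffice: Latin=4, Art=2, Physics=2, Statistics=4, Geology=1, Music=1, Calculus=3. No two conflicting exams share a time slot.

4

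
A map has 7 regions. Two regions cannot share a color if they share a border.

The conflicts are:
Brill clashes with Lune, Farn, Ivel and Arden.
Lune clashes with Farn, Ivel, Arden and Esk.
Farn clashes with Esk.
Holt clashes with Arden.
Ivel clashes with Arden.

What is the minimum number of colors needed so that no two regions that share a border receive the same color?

4

Brill, Lune, Ivel, Arden all conflict with each other, so at least 4 colors are needed.
4 colors suffice: color 1 → {Lune, Holt}; color 2 → {Farn, Arden}; color 3 → {Brill, Esk}; color 4 → {Ivel}. Each listed conflict is separated.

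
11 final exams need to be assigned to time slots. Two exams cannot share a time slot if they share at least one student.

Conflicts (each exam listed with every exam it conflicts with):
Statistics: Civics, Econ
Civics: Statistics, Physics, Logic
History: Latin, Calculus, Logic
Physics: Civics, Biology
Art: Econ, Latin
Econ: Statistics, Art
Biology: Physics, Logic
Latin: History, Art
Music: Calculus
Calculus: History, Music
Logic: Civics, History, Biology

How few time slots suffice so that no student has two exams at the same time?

The cycle Art-Econ-Statistics-Civics-Logic-History-Latin-Art has odd length 7, so it cannot be 2-colored; at least 3 time slots are needed.
A valid assignment using 3 time slots: Statistics=2, Civics=1, History=1, Physics=2, Art=2, Econ=1, Biology=1, Latin=3, Music=1, Calculus=2, Logic=2. No two conflicting exams share a time slot.

3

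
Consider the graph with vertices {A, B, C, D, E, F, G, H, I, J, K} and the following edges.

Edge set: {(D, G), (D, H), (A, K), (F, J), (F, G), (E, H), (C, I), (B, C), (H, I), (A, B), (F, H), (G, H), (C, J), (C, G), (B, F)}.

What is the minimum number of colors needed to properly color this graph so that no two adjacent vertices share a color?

D, G, H are pairwise adjacent, so at least 3 colors are needed.
3 colors suffice: color red → {A, C, H}; color blue → {B, E, G, I, J, K}; color green → {D, F}. No two adjacent vertices share a color.

3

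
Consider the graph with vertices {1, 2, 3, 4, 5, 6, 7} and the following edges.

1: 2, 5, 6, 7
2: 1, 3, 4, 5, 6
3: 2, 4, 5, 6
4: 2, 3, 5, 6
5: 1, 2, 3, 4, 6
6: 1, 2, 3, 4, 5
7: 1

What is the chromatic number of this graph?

5

2, 3, 4, 5, 6 form a clique, so at least 5 colors are needed.
A valid assignment using 5 colors: 1=yellow, 2=blue, 3=yellow, 4=purple, 5=green, 6=red, 7=red. Each edge has distinct colors on its endpoints.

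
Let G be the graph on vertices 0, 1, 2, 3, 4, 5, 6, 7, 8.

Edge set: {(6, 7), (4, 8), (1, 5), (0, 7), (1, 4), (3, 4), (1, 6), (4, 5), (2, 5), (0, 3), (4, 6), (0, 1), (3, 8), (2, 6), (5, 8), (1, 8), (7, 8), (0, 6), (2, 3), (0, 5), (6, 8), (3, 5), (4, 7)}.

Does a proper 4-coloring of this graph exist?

The chromatic number is 4. 1, 4, 6, 8 are mutually adjacent (a clique of size 4), so at least 4 colors are needed.
A valid assignment using 4 colors: 0=a, 1=d, 2=a, 3=d, 4=b, 5=c, 6=c, 7=d, 8=a.
That is already a proper 4-coloring.

Yes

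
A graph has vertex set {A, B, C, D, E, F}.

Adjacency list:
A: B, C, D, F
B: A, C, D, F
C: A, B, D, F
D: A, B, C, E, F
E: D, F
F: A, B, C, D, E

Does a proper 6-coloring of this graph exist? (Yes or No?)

Yes

The chromatic number is 5. A, B, C, D, F are mutually adjacent (a clique of size 5), so at least 5 colors are needed.
One proper 5-coloring: A=4, B=3, C=5, D=1, E=3, F=2.
Since 6 ≥ 5, a proper 6-coloring certainly exists.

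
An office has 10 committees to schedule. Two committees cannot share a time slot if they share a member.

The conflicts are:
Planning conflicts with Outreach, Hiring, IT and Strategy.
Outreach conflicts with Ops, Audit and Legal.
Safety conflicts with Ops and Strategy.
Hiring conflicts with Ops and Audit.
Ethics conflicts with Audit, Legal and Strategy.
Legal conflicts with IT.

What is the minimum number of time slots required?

3

The cycle Strategy-Safety-Ops-Hiring-Planning-Strategy has odd length 5, so it cannot be 2-colored; at least 3 time slots are needed.
3 time slots suffice: time slot 1 → {Outreach, Safety, Hiring, Ethics, IT}; time slot 2 → {Planning, Ops, Audit, Legal}; time slot 3 → {Strategy}. Every pair that conflicts lands in different time slots.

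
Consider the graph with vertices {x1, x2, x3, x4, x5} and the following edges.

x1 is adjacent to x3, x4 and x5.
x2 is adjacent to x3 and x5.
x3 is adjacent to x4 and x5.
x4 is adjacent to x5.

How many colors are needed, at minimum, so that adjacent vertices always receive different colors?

x1, x3, x4, x5 are mutually adjacent (a clique of size 4), so at least 4 colors are needed.
One proper 4-coloring: x1=green, x2=green, x3=blue, x4=yellow, x5=red. Each edge has distinct colors on its endpoints.

4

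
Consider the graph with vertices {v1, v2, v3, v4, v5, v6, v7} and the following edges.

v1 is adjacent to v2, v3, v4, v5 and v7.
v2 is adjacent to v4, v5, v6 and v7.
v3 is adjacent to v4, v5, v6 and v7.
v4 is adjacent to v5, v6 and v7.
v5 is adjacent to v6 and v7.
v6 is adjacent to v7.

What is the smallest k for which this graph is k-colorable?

5

v1, v2, v4, v5, v7 are pairwise adjacent (a clique of size 5), so at least 5 colors are needed.
5 colors suffice: v1=4, v2=5, v3=5, v4=1, v5=3, v6=4, v7=2. Each edge has distinct colors on its endpoints.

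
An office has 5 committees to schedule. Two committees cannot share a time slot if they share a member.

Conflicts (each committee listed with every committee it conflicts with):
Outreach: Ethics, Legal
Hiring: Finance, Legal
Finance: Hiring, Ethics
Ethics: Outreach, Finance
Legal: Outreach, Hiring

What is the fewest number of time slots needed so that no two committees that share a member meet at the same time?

The cycle Outreach-Ethics-Finance-Hiring-Legal-Outreach has odd length 5, so it cannot be 2-colored; at least 3 time slots are needed.
A valid assignment using 3 time slots: Outreach=3, Hiring=2, Finance=1, Ethics=2, Legal=1. Every pair that conflicts lands in different time slots.

3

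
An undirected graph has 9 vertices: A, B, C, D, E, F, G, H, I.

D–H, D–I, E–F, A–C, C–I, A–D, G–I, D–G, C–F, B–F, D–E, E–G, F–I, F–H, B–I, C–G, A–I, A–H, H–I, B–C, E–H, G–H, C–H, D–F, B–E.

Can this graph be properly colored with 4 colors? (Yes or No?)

Yes

The chromatic number is 4. B, C, F, I are pairwise adjacent (a clique of size 4), so at least 4 colors are needed.
4 colors suffice: A=yellow, B=red, C=green, D=green, E=blue, F=yellow, G=yellow, H=red, I=blue.
That is already a proper 4-coloring.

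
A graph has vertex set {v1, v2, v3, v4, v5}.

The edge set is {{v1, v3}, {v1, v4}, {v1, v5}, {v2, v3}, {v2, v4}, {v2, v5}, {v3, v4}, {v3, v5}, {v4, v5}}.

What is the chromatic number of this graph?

4

v2, v3, v4, v5 are mutually adjacent (a clique of size 4), so at least 4 colors are needed.
4 colors suffice: color 1 → {v4}; color 2 → {v5}; color 3 → {v3}; color 4 → {v1, v2}. Each edge has distinct colors on its endpoints.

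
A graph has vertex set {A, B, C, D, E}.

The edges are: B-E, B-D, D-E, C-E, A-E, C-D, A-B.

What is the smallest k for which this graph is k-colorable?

3

A, B, E form a triangle, so at least 3 colors are needed.
3 colors suffice: color red → {E}; color blue → {A, D}; color green → {B, C}. Each edge has distinct colors on its endpoints.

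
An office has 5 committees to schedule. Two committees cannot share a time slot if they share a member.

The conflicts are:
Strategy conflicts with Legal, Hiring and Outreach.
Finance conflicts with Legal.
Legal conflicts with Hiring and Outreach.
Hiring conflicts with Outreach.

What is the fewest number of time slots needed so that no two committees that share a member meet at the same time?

Strategy, Legal, Hiring, Outreach all conflict with each other, so at least 4 time slots are needed.
4 time slots suffice: time slot 1 → {Legal}; time slot 2 → {Finance, Hiring}; time slot 3 → {Outreach}; time slot 4 → {Strategy}. Every pair that conflicts lands in different time slots.

4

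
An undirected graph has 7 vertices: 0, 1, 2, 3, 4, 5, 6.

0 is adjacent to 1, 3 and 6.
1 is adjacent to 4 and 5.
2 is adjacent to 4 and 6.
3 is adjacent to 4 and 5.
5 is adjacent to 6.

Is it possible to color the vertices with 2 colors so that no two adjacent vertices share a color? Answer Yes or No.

The cycle 6-0-1-4-2-6 has odd length 5, so it cannot be 2-colored; at least 3 colors are needed.
So 2 colors are not enough.

No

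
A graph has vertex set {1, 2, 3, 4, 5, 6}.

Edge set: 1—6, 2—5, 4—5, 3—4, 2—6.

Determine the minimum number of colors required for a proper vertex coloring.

1 and 6 are adjacent, so at least 2 colors are needed.
One proper 2-coloring: 1=b, 2=b, 3=a, 4=b, 5=a, 6=a. Every edge joins two different colors.

2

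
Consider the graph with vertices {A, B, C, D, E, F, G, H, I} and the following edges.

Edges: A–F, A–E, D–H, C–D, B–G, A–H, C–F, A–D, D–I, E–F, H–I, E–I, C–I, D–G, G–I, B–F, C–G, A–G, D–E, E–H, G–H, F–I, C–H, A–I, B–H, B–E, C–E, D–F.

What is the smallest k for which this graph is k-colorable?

A, D, E, F, I are mutually adjacent (a clique of size 5), so at least 5 colors are needed.
A valid assignment using 5 colors: A=5, B=1, C=5, D=1, E=3, F=4, G=3, H=4, I=2. No two adjacent vertices share a color.

5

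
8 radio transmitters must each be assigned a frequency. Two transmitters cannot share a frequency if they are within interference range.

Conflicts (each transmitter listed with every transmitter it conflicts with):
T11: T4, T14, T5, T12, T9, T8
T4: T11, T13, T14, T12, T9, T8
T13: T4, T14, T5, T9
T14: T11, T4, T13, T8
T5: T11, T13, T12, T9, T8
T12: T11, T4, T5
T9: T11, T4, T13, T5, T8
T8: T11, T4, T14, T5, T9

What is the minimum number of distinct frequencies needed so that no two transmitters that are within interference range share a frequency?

T11, T4, T14, T8 are mutually in conflict, so at least 4 frequencies are needed.
4 frequencies suffice: frequency 1 → {T4, T5}; frequency 2 → {T11, T13}; frequency 3 → {T12, T8}; frequency 4 → {T14, T9}. No two conflicting transmitters share a frequency.

4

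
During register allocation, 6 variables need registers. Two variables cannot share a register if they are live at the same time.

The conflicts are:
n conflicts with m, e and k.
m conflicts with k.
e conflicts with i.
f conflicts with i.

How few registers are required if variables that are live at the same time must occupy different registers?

n, m, k all conflict with each other, so at least 3 registers are needed.
A valid assignment using 3 registers: n=1, m=2, e=2, k=3, f=2, i=1. Each listed conflict is separated.

3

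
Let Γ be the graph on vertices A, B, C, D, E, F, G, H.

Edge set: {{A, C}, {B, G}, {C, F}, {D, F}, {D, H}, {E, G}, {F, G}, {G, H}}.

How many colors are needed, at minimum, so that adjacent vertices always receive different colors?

2

D and F are adjacent, so at least 2 colors are needed.
A valid assignment using 2 colors: A=2, B=2, C=1, D=1, E=2, F=2, G=1, H=2. Every edge joins two different colors.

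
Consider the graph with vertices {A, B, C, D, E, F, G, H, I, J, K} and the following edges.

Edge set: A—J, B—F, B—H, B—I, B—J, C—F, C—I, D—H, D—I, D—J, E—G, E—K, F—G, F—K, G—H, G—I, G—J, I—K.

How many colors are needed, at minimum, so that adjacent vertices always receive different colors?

G and I are adjacent, so at least 2 colors are needed.
2 colors suffice: A=1, B=1, C=1, D=1, E=2, F=2, G=1, H=2, I=2, J=2, K=1. Each edge has distinct colors on its endpoints.

2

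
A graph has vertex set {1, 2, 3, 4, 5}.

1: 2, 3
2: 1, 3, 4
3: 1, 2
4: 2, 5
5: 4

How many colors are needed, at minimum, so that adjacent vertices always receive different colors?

1, 2, 3 form a triangle, so at least 3 colors are needed.
3 colors suffice: color a → {2, 5}; color b → {3, 4}; color c → {1}. Every edge joins two different colors.

3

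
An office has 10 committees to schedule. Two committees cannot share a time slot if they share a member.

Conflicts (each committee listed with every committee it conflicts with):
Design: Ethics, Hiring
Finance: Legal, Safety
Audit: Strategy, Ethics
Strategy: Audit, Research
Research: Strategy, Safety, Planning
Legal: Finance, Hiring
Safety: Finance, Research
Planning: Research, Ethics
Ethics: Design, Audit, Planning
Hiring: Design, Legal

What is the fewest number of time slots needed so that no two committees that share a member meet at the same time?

The cycle Strategy-Audit-Ethics-Planning-Research-Strategy has odd length 5, so it cannot be 2-colored; at least 3 time slots are needed.
3 time slots suffice: time slot 1 → {Finance, Research, Ethics, Hiring}; time slot 2 → {Design, Strategy, Legal, Safety, Planning}; time slot 3 → {Audit}. No two conflicting committees share a time slot.

3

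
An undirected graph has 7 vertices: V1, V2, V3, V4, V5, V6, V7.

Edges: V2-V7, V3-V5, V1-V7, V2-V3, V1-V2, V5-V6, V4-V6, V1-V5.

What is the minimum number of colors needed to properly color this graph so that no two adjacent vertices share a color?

V1, V2, V7 form a triangle, so at least 3 colors are needed.
A valid assignment using 3 colors: V1=2, V2=1, V3=2, V4=1, V5=1, V6=2, V7=3. No two adjacent vertices share a color.

3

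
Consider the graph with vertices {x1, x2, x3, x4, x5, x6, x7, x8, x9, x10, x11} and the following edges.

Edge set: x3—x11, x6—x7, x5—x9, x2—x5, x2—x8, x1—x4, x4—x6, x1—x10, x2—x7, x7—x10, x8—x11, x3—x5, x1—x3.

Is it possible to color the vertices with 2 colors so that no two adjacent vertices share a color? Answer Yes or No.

The cycle x4-x6-x7-x10-x1-x4 has odd length 5, so it cannot be 2-colored; at least 3 colors are needed.
So 2 colors are not enough.

No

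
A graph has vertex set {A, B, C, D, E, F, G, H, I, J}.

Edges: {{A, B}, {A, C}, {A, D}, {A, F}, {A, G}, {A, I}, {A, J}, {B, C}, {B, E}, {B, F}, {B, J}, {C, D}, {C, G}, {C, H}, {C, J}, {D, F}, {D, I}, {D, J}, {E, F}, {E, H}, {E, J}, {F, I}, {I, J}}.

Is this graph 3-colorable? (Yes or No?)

A, B, C, J are mutually adjacent (a clique of size 4), so at least 4 colors are needed.
So 3 colors are not enough.

No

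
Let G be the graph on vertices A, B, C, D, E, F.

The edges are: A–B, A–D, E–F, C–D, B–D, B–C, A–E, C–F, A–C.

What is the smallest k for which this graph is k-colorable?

4

A, B, C, D form a clique, so at least 4 colors are needed.
A valid assignment using 4 colors: A=1, B=4, C=2, D=3, E=2, F=1. No two adjacent vertices share a color.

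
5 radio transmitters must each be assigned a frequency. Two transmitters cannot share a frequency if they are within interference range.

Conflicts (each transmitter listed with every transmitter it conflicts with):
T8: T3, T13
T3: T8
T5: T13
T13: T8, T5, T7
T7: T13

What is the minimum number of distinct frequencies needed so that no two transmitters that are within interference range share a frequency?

2

T5 and T13 conflict, so at least 2 frequencies are needed.
A valid assignment using 2 frequencies: T8=2, T3=1, T5=2, T13=1, T7=2. Each listed conflict is separated.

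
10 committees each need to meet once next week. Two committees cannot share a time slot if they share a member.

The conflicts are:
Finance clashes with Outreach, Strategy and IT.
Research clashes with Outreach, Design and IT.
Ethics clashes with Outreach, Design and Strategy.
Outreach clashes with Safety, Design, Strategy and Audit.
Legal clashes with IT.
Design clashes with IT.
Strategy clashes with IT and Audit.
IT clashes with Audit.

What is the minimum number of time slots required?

Research, Outreach, Design all conflict with each other, so at least 3 time slots are needed.
3 time slots suffice: Finance=3, Research=3, Ethics=3, Outreach=1, Safety=2, Legal=2, Design=2, Strategy=2, IT=1, Audit=3. No two conflicting committees share a time slot.

3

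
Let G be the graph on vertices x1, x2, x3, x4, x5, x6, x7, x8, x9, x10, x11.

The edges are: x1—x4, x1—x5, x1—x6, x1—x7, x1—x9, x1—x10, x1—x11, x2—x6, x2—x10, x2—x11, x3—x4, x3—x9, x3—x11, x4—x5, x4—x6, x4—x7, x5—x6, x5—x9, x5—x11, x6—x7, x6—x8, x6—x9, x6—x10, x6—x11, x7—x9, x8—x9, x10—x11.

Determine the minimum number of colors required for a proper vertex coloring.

4

x2, x6, x10, x11 are mutually adjacent (a clique of size 4), so at least 4 colors are needed.
4 colors suffice: color 1 → {x3, x6}; color 2 → {x1, x2, x8}; color 3 → {x4, x9, x11}; color 4 → {x5, x7, x10}. Every edge joins two different colors.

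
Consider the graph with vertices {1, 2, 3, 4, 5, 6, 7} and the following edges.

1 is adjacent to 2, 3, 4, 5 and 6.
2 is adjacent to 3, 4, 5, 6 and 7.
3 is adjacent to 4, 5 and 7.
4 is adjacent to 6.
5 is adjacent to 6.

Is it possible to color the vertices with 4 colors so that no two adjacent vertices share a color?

Yes

The chromatic number is 4. 1, 2, 3, 4 are pairwise adjacent (a clique of size 4), so at least 4 colors are needed.
One proper 4-coloring: 1=b, 2=a, 3=c, 4=d, 5=d, 6=c, 7=b.
That is already a proper 4-coloring.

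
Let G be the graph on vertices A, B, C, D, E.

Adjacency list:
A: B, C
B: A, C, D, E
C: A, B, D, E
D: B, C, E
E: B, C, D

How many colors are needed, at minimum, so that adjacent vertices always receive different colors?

4

B, C, D, E are mutually adjacent (a clique of size 4), so at least 4 colors are needed.
One proper 4-coloring: A=green, B=blue, C=red, D=yellow, E=green. No two adjacent vertices share a color.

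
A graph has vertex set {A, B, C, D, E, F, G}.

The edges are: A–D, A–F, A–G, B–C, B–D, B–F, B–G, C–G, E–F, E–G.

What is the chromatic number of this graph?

B, C, G form a triangle, so at least 3 colors are needed.
One proper 3-coloring: A=2, B=2, C=3, D=1, E=2, F=1, G=1. No two adjacent vertices share a color.

3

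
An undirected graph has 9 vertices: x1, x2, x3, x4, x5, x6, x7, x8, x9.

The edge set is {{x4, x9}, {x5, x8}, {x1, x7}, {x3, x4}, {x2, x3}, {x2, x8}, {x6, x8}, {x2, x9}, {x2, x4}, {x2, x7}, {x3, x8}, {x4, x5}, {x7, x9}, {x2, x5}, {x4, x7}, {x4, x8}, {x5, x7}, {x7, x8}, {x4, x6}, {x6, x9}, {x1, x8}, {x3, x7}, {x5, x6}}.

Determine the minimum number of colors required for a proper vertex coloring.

5

x2, x4, x5, x7, x8 are pairwise adjacent (a clique of size 5), so at least 5 colors are needed.
5 colors suffice: color red → {x8, x9}; color blue → {x6, x7}; color green → {x1, x4}; color yellow → {x2}; color purple → {x3, x5}. Each edge has distinct colors on its endpoints.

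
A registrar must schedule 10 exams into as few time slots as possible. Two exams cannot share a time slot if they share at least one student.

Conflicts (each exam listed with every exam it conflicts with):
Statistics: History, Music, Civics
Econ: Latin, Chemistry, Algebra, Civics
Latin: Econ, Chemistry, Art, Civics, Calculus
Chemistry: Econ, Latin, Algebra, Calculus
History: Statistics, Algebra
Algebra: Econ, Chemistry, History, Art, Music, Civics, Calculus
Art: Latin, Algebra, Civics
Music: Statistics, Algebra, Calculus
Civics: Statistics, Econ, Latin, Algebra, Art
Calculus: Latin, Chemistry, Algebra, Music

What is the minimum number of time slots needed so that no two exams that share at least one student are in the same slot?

Latin, Art, Civics are mutually in conflict, so at least 3 time slots are needed.
A valid assignment using 3 time slots: Statistics=1, Econ=3, Latin=1, Chemistry=2, History=2, Algebra=1, Art=3, Music=2, Civics=2, Calculus=3. Each listed conflict is separated.

3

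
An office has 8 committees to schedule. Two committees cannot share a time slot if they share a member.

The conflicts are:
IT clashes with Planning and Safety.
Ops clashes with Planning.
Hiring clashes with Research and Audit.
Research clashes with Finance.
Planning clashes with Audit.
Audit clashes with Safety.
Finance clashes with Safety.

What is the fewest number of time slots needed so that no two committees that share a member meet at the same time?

The cycle Research-Finance-Safety-Audit-Hiring-Research has odd length 5, so it cannot be 2-colored; at least 3 time slots are needed.
A valid assignment using 3 time slots: IT=2, Ops=2, Hiring=1, Research=2, Planning=1, Audit=2, Finance=3, Safety=1. Each listed conflict is separated.

3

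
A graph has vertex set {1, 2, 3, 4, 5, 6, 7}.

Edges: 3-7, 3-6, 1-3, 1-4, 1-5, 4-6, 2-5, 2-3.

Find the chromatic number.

2

1 and 5 are adjacent, so at least 2 colors are needed.
2 colors suffice: color a → {3, 4, 5}; color b → {1, 2, 6, 7}. No two adjacent vertices share a color.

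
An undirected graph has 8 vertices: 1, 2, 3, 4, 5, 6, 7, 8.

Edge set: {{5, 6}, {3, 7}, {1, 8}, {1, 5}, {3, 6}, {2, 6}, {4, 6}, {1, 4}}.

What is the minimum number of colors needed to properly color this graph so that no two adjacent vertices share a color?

2

1 and 5 are adjacent, so at least 2 colors are needed.
2 colors suffice: 1=red, 2=blue, 3=blue, 4=blue, 5=blue, 6=red, 7=red, 8=blue. Each edge has distinct colors on its endpoints.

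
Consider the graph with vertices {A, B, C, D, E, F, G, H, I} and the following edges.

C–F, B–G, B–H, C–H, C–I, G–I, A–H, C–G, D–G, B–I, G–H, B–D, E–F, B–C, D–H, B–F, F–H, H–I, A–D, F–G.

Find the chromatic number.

5

B, C, G, H, I are pairwise adjacent (a clique of size 5), so at least 5 colors are needed.
One proper 5-coloring: A=2, B=2, C=4, D=4, E=1, F=5, G=3, H=1, I=5. Every edge joins two different colors.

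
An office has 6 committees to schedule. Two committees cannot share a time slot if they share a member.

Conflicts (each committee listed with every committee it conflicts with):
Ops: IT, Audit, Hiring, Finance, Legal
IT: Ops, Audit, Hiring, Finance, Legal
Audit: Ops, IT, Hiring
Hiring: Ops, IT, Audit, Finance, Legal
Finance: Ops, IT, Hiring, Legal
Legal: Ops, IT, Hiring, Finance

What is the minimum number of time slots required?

Ops, IT, Hiring, Finance, Legal all conflict with each other, so at least 5 time slots are needed.
5 time slots suffice: time slot 1 → {Ops}; time slot 2 → {Hiring}; time slot 3 → {IT}; time slot 4 → {Audit, Legal}; time slot 5 → {Finance}. Every pair that conflicts lands in different time slots.

5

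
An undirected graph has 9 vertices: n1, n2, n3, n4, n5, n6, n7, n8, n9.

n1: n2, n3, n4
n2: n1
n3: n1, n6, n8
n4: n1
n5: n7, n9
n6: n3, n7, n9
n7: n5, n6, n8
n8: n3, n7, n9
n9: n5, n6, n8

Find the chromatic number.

2

n8 and n9 are adjacent, so at least 2 colors are needed.
2 colors suffice: color 1 → {n2, n3, n4, n7, n9}; color 2 → {n1, n5, n6, n8}. No two adjacent vertices share a color.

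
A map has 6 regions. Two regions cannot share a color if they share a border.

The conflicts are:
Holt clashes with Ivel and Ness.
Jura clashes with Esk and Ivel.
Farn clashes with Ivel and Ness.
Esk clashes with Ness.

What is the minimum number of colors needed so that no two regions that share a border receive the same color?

3

The cycle Ivel-Jura-Esk-Ness-Farn-Ivel has odd length 5, so it cannot be 2-colored; at least 3 colors are needed.
3 colors suffice: color 1 → {Ivel, Ness}; color 2 → {Holt, Farn, Esk}; color 3 → {Jura}. Each listed conflict is separated.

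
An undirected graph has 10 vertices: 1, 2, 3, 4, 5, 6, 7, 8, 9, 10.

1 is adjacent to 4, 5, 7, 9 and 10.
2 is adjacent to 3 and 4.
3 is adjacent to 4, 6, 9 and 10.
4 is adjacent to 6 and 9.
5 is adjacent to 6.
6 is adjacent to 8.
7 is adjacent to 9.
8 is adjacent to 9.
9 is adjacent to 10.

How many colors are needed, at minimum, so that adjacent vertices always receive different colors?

2, 3, 4 form a triangle, so at least 3 colors are needed.
3 colors suffice: color a → {2, 6, 9}; color b → {4, 5, 7, 8, 10}; color c → {1, 3}. Each edge has distinct colors on its endpoints.

3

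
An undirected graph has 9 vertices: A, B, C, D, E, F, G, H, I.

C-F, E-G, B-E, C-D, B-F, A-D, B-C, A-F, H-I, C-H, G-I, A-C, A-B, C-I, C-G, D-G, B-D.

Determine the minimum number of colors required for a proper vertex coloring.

A, B, C, D are mutually adjacent (a clique of size 4), so at least 4 colors are needed.
4 colors suffice: color 1 → {C, E}; color 2 → {B, G, H}; color 3 → {D, F, I}; color 4 → {A}. No two adjacent vertices share a color.

4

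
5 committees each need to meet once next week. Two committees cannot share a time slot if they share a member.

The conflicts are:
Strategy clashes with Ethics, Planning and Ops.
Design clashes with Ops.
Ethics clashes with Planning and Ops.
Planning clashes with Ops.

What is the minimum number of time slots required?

4

Strategy, Ethics, Planning, Ops are mutually in conflict, so at least 4 time slots are needed.
A valid assignment using 4 time slots: Strategy=2, Design=2, Ethics=3, Planning=4, Ops=1. No two conflicting committees share a time slot.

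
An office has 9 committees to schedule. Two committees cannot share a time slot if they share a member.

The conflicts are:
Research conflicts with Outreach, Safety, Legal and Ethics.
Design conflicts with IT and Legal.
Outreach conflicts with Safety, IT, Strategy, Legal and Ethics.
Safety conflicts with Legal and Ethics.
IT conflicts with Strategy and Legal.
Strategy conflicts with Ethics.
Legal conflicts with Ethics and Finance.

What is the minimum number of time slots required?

5

Research, Outreach, Safety, Legal, Ethics all conflict with each other, so at least 5 time slots are needed.
5 time slots suffice: time slot 1 → {Strategy, Legal}; time slot 2 → {Design, Outreach, Finance}; time slot 3 → {IT, Ethics}; time slot 4 → {Safety}; time slot 5 → {Research}. Every pair that conflicts lands in different time slots.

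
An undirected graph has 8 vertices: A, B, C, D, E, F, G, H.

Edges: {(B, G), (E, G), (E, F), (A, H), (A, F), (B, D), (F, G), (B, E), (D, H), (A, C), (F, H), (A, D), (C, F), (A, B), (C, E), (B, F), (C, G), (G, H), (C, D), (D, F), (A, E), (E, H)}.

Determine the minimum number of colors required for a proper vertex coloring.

4

B, E, F, G are mutually adjacent (a clique of size 4), so at least 4 colors are needed.
4 colors suffice: A=3, B=4, C=4, D=2, E=2, F=1, G=3, H=4. Each edge has distinct colors on its endpoints.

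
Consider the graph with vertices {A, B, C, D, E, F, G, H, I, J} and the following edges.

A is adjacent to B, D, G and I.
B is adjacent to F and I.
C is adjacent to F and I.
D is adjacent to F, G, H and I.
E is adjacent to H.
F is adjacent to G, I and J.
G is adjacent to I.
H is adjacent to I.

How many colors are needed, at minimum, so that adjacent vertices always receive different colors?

4

D, F, G, I are mutually adjacent (a clique of size 4), so at least 4 colors are needed.
4 colors suffice: color red → {E, I, J}; color blue → {A, F, H}; color green → {B, C, D}; color yellow → {G}. Every edge joins two different colors.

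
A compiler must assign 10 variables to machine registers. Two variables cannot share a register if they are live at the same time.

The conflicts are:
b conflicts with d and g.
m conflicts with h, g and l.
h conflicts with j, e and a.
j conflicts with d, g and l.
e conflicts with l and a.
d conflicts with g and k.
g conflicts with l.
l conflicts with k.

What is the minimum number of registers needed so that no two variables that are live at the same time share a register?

3

b, d, g are mutually in conflict, so at least 3 registers are needed.
Using 3 registers: b=3, m=3, h=1, j=3, e=2, d=1, g=2, l=1, a=3, k=2. Every pair that conflicts lands in different registers.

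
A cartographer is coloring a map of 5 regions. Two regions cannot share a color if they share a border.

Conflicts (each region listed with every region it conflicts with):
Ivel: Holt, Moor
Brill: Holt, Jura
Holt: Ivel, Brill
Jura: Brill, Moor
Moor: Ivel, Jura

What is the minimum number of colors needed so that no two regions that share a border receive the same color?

3

The cycle Brill-Holt-Ivel-Moor-Jura-Brill has odd length 5, so it cannot be 2-colored; at least 3 colors are needed.
One proper 3-coloring: Ivel=1, Brill=1, Holt=2, Jura=2, Moor=3. Every pair that conflicts lands in different colors.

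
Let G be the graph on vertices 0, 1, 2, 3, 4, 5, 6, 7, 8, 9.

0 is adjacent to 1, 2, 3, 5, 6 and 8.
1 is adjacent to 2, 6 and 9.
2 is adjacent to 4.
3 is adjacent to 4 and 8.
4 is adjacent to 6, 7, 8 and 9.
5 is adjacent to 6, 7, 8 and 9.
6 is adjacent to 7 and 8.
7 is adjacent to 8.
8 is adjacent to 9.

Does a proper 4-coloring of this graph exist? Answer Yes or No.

Yes

The chromatic number is 4. 0, 5, 6, 8 are mutually adjacent (a clique of size 4), so at least 4 colors are needed.
4 colors suffice: color a → {1, 8}; color b → {0, 7, 9}; color c → {2, 3, 6}; color d → {4, 5}.
That is already a proper 4-coloring.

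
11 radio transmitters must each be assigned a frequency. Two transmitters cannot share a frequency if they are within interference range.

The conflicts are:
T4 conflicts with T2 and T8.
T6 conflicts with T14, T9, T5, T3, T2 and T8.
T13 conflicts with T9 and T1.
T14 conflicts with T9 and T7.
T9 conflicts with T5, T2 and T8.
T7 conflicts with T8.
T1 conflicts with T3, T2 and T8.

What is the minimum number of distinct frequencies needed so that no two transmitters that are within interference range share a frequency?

T6, T9, T8 pairwise conflict, so at least 3 frequencies are needed.
Using 3 frequencies: T4=1, T6=2, T13=2, T14=3, T9=1, T7=1, T5=3, T1=1, T3=3, T2=3, T8=3. No two conflicting transmitters share a frequency.

3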